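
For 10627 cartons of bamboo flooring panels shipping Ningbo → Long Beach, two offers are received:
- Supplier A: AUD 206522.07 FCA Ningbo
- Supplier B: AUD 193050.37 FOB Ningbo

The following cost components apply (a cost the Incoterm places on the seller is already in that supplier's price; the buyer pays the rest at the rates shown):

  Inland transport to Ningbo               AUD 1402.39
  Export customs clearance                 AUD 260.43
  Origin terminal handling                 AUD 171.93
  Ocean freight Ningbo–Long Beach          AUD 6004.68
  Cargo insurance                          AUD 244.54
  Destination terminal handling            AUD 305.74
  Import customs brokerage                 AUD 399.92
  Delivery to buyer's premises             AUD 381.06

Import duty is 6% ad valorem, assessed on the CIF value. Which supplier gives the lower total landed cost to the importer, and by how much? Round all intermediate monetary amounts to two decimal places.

Supplier B is cheaper by AUD 14462.24

Supplier A (FCA):
CIF value = FCA price + origin terminal + freight + insurance = 206522.07 + 171.93 + 6004.68 + 244.54 = 212943.22
Import duty = 212943.22 × 6% = 12776.59
Buyer bears (A): 171.93 + 6004.68 + 244.54 + 305.74 + 399.92 + 381.06 = 7507.87
Landed cost (A) = invoice 206522.07 + 7507.87 + duty 12776.59 = 226806.53
Supplier B (FOB):
CIF value = FOB price + freight + insurance = 193050.37 + 6004.68 + 244.54 = 199299.59
Import duty = 199299.59 × 6% = 11957.98
Buyer bears (B): 6004.68 + 244.54 + 305.74 + 399.92 + 381.06 = 7335.94
Landed cost (B) = invoice 193050.37 + 7335.94 + duty 11957.98 = 212344.29
Difference = |226806.53 − 212344.29| = 14462.24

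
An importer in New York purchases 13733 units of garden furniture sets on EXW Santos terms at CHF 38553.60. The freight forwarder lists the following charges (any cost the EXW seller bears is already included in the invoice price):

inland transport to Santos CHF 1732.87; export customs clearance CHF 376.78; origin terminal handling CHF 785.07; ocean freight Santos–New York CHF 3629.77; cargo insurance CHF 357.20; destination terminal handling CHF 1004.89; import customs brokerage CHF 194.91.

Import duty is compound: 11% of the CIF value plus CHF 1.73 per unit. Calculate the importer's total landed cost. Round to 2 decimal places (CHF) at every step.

Total landed cost: CHF 75391.06

EXW: the seller makes goods available at their premises; the buyer bears all onward costs.
CIF value = EXW price + inland to port + export clearance + origin terminal + freight + insurance = 38553.60 + 1732.87 + 376.78 + 785.07 + 3629.77 + 357.20 = 45435.29
Ad valorem component: 45435.29 × 11% = 4997.88
Specific component: 13733 × 1.73 = 23758.09
Import duty = 4997.88 + 23758.09 = 28755.97
Buyer bears: inland to port 1732.87 + export clearance 376.78 + origin terminal 785.07 + freight 3629.77 + insurance 357.20 + destination terminal 1004.89 + brokerage 194.91 + duty 28755.97 = 36837.46
Landed cost = invoice 38553.60 + 36837.46 = 75391.06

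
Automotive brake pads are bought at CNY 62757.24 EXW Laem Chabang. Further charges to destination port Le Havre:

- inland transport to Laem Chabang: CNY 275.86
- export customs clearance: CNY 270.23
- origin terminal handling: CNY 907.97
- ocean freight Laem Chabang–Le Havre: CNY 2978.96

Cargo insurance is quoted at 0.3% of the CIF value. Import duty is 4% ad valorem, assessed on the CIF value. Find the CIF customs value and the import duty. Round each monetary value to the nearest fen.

Let C be the CIF value. C = EXW price + pre-shipment costs + freight + 0.3% × C
C − 0.3% × C = 62757.24 + 275.86 + 270.23 + 907.97 + 2978.96
0.997 × C = 67190.26
C = 67190.26 / 0.997 = 67392.44
Insurance premium = 0.3% × 67392.44 = 202.18
Import duty = 67392.44 × 4% = 2695.70

CIF value: CNY 67392.44; import duty: CNY 2695.70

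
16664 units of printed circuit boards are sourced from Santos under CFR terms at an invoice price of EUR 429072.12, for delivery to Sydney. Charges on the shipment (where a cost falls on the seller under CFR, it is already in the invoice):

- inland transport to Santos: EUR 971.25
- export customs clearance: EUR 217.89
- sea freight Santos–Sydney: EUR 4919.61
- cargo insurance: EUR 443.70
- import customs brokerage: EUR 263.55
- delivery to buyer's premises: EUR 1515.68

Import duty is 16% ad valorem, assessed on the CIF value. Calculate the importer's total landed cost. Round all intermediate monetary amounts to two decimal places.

Total landed cost: EUR 500017.58

CFR: the seller pays costs through ocean freight to the destination port, but not insurance.
Already in the invoice (seller's account under CFR): inland to port, export clearance, freight — exclude.
CIF value = CFR price + insurance = 429072.12 + 443.70 = 429515.82
Import duty = 429515.82 × 16% = 68722.53
Buyer bears: insurance 443.70 + brokerage 263.55 + delivery 1515.68 + duty 68722.53 = 70945.46
Landed cost = invoice 429072.12 + 70945.46 = 500017.58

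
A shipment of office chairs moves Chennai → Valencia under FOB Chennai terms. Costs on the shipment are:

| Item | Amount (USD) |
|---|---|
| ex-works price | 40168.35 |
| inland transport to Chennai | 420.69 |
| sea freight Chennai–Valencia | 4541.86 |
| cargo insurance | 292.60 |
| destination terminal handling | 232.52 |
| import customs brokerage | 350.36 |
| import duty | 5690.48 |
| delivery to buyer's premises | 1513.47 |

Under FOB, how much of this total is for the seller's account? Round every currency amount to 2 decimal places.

FOB: the seller bears costs until goods are on board at the origin port; the buyer bears freight, insurance and all costs thereafter.
Seller's account: goods 40168.35 + inland to port 420.69 = 40589.04
Buyer's account: freight 4541.86 + insurance 292.60 + destination terminal 232.52 + brokerage 350.36 + duty 5690.48 + delivery 1513.47 = 12621.29

Seller's account: USD 40589.04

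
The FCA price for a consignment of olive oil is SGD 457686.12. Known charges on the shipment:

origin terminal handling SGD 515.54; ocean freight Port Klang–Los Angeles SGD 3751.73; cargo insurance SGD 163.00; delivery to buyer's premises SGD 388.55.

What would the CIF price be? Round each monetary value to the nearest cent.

Not relevant to the conversion: delivery — on the buyer under both terms; not part of either seller's price.
From FCA to CIF, the seller additionally bears: origin terminal, freight, insurance.
CIF price = 457686.12 + 515.54 + 3751.73 + 163.00 = 462116.39

CIF price: SGD 462116.39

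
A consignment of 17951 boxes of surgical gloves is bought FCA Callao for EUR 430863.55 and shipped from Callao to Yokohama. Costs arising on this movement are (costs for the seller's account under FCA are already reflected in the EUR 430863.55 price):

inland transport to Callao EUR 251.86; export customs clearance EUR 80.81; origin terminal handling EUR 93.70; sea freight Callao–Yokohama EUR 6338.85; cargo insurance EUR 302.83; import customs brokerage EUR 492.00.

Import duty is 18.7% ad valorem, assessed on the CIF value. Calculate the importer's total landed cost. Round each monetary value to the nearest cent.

Total landed cost: EUR 519921.93

FCA: the seller delivers export-cleared goods to the carrier; the buyer bears costs from that point.
Already in the invoice (seller's account under FCA): inland to port, export clearance — exclude.
CIF value = FCA price + origin terminal + freight + insurance = 430863.55 + 93.70 + 6338.85 + 302.83 = 437598.93
Import duty = 437598.93 × 18.7% = 81831.00
Buyer bears: origin terminal 93.70 + freight 6338.85 + insurance 302.83 + brokerage 492.00 + duty 81831.00 = 89058.38
Landed cost = invoice 430863.55 + 89058.38 = 519921.93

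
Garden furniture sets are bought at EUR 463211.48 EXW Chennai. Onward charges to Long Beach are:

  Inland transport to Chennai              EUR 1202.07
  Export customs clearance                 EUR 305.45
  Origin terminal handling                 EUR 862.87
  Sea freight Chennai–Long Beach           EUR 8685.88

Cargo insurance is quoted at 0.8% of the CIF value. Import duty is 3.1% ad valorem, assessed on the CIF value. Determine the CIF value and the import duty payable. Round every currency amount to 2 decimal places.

Let C be the CIF value. C = EXW price + pre-shipment costs + freight + 0.8% × C
C − 0.8% × C = 463211.48 + 1202.07 + 305.45 + 862.87 + 8685.88
0.992 × C = 474267.75
C = 474267.75 / 0.992 = 478092.49
Insurance premium = 0.8% × 478092.49 = 3824.74
Import duty = 478092.49 × 3.1% = 14820.87

CIF value: EUR 478092.49; import duty: EUR 14820.87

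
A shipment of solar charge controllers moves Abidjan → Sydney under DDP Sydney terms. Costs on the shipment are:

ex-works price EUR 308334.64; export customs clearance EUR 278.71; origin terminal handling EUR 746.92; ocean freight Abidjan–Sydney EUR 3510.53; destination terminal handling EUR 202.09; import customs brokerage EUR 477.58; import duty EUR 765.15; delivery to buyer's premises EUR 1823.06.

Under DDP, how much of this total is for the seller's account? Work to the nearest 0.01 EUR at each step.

Seller's account: EUR 316138.68

DDP: the seller bears all costs including import duty.
Seller's account: goods 308334.64 + export clearance 278.71 + origin terminal 746.92 + freight 3510.53 + destination terminal 202.09 + brokerage 477.58 + duty 765.15 + delivery 1823.06 = 316138.68
Buyer's account: 0.00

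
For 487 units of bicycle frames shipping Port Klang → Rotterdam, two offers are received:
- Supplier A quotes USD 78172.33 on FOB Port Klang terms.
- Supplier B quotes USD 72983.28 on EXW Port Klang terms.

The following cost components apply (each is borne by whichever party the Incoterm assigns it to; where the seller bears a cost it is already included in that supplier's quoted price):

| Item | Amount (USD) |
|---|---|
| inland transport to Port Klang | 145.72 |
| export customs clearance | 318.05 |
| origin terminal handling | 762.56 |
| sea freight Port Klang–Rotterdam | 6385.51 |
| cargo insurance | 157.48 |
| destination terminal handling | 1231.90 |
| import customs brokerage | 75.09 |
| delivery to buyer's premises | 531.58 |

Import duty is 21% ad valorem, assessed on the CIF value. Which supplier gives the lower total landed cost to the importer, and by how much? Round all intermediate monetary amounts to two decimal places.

Supplier B is cheaper by USD 4794.89

Supplier A (FOB):
CIF value = FOB price + freight + insurance = 78172.33 + 6385.51 + 157.48 = 84715.32
Import duty = 84715.32 × 21% = 17790.22
Buyer bears (A): 6385.51 + 157.48 + 1231.90 + 75.09 + 531.58 = 8381.56
Landed cost (A) = invoice 78172.33 + 8381.56 + duty 17790.22 = 104344.11
Supplier B (EXW):
CIF value = EXW price + inland to port + export clearance + origin terminal + freight + insurance = 72983.28 + 145.72 + 318.05 + 762.56 + 6385.51 + 157.48 = 80752.60
Import duty = 80752.60 × 21% = 16958.05
Buyer bears (B): 145.72 + 318.05 + 762.56 + 6385.51 + 157.48 + 1231.90 + 75.09 + 531.58 = 9607.89
Landed cost (B) = invoice 72983.28 + 9607.89 + duty 16958.05 = 99549.22
Difference = |104344.11 − 99549.22| = 4794.89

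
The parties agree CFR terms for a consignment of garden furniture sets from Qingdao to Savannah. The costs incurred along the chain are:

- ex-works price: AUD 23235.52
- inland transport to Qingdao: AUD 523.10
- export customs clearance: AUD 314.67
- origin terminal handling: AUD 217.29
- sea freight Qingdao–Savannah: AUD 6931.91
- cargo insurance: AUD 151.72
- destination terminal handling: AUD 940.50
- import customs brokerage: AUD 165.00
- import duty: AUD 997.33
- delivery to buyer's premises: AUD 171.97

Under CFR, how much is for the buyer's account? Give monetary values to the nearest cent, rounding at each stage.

Buyer's account: AUD 2426.52

CFR: the seller pays costs through ocean freight to the destination port, but not insurance.
Seller's account: goods 23235.52 + inland to port 523.10 + export clearance 314.67 + origin terminal 217.29 + freight 6931.91 = 31222.49
Buyer's account: insurance 151.72 + destination terminal 940.50 + brokerage 165.00 + duty 997.33 + delivery 171.97 = 2426.52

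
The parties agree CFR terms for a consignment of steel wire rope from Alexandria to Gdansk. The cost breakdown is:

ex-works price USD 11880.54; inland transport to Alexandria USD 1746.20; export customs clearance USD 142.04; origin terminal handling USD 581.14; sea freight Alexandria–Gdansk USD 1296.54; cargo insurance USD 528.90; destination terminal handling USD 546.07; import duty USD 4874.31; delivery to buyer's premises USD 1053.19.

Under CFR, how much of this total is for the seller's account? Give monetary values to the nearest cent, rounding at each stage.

Seller's account: USD 15646.46

CFR: the seller pays costs through ocean freight to the destination port, but not insurance.
Seller's account: goods 11880.54 + inland to port 1746.20 + export clearance 142.04 + origin terminal 581.14 + freight 1296.54 = 15646.46
Buyer's account: insurance 528.90 + destination terminal 546.07 + duty 4874.31 + delivery 1053.19 = 7002.47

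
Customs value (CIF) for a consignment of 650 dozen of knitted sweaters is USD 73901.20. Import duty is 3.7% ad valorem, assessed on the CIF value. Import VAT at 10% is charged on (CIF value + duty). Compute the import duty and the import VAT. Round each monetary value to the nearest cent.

Import duty: USD 2734.34; import VAT: USD 7663.55

Import duty = 73901.20 × 3.7% = 2734.34
VAT base = CIF + duty = 73901.20 + 2734.34 = 76635.54
Import VAT = 76635.54 × 10% = 7663.55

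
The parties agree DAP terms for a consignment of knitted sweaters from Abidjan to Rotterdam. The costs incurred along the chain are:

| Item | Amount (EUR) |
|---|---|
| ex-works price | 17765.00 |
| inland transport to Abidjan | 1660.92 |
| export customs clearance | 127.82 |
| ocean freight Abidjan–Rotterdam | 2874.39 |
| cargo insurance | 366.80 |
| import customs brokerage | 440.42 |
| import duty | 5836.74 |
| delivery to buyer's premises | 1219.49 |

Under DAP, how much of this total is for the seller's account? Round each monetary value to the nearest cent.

DAP: the seller bears all costs to the named destination except import duty and clearance.
Seller's account: goods 17765.00 + inland to port 1660.92 + export clearance 127.82 + freight 2874.39 + insurance 366.80 + delivery 1219.49 = 24014.42
Buyer's account: brokerage 440.42 + duty 5836.74 = 6277.16

Seller's account: EUR 24014.42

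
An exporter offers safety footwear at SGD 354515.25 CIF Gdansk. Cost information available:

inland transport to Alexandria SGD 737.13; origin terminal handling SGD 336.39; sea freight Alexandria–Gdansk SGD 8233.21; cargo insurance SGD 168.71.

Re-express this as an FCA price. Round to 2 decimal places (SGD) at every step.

FCA price: SGD 345776.94

Not relevant to the conversion: inland to port — on the seller under both CIF and FCA; already in the CIF price and stays in the FCA price.
From CIF to FCA, the seller no longer bears: origin terminal, freight, insurance.
FCA price = 354515.25 − 336.39 − 8233.21 − 168.71 = 345776.94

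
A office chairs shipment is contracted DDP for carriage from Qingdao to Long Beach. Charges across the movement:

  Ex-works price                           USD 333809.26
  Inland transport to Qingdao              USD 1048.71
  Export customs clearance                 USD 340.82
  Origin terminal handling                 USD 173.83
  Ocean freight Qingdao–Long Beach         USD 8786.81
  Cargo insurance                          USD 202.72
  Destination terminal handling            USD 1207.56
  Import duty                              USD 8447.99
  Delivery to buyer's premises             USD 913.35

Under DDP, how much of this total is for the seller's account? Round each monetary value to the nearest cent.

DDP: the seller bears all costs including import duty.
Seller's account: goods 333809.26 + inland to port 1048.71 + export clearance 340.82 + origin terminal 173.83 + freight 8786.81 + insurance 202.72 + destination terminal 1207.56 + duty 8447.99 + delivery 913.35 = 354931.05
Buyer's account: 0.00

Seller's account: USD 354931.05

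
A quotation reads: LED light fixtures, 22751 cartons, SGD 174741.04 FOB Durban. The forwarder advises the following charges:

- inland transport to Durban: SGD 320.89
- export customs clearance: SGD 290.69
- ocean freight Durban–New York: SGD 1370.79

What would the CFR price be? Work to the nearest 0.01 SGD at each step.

CFR price: SGD 176111.83

Not relevant to the conversion: export clearance, inland to port — on the seller under both FOB and CFR; already in the FOB price and stays in the CFR price.
From FOB to CFR, the seller additionally bears: freight.
CFR price = 174741.04 + 1370.79 = 176111.83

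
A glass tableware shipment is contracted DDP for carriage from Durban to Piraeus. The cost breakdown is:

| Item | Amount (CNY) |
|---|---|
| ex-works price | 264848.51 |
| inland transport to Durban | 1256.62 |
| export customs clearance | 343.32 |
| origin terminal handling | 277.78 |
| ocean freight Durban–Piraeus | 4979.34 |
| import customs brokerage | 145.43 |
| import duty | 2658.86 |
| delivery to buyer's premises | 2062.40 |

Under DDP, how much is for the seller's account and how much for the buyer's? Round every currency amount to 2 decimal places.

Seller: CNY 276572.26; buyer: CNY 0.00

DDP: the seller bears all costs including import duty.
Seller's account: goods 264848.51 + inland to port 1256.62 + export clearance 343.32 + origin terminal 277.78 + freight 4979.34 + brokerage 145.43 + duty 2658.86 + delivery 2062.40 = 276572.26
Buyer's account: 0.00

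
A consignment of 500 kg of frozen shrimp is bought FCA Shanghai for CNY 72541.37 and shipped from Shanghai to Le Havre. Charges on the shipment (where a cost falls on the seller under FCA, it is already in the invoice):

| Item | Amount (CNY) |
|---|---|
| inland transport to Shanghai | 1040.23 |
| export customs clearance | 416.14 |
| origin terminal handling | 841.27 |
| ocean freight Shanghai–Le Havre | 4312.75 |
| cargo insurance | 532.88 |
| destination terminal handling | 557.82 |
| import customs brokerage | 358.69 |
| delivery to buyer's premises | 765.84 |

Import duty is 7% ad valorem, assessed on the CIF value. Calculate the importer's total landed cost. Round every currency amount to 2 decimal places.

FCA: the seller delivers export-cleared goods to the carrier; the buyer bears costs from that point.
Already in the invoice (seller's account under FCA): inland to port, export clearance — exclude.
CIF value = FCA price + origin terminal + freight + insurance = 72541.37 + 841.27 + 4312.75 + 532.88 = 78228.27
Import duty = 78228.27 × 7% = 5475.98
Buyer bears: origin terminal 841.27 + freight 4312.75 + insurance 532.88 + destination terminal 557.82 + brokerage 358.69 + delivery 765.84 + duty 5475.98 = 12845.23
Landed cost = invoice 72541.37 + 12845.23 = 85386.60

Total landed cost: CNY 85386.60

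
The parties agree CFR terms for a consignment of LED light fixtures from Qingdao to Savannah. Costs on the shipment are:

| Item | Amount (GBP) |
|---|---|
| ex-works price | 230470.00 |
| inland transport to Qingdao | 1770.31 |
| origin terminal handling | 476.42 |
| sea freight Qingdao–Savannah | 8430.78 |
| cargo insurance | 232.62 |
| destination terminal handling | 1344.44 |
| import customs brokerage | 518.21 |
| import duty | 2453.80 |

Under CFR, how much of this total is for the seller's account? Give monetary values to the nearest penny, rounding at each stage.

Seller's account: GBP 241147.51

CFR: the seller pays costs through ocean freight to the destination port, but not insurance.
Seller's account: goods 230470.00 + inland to port 1770.31 + origin terminal 476.42 + freight 8430.78 = 241147.51
Buyer's account: insurance 232.62 + destination terminal 1344.44 + brokerage 518.21 + duty 2453.80 = 4549.07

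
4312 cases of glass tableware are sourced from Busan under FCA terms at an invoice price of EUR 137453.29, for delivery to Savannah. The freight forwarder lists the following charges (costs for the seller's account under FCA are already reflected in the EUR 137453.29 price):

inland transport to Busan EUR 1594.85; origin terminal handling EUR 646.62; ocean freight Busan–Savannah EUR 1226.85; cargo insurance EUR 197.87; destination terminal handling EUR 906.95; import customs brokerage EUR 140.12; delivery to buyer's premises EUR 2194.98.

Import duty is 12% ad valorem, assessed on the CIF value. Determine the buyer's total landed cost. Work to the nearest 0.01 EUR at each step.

FCA: the seller delivers export-cleared goods to the carrier; the buyer bears costs from that point.
Already in the invoice (seller's account under FCA): inland to port — exclude.
CIF value = FCA price + origin terminal + freight + insurance = 137453.29 + 646.62 + 1226.85 + 197.87 = 139524.63
Import duty = 139524.63 × 12% = 16742.96
Buyer bears: origin terminal 646.62 + freight 1226.85 + insurance 197.87 + destination terminal 906.95 + brokerage 140.12 + delivery 2194.98 + duty 16742.96 = 22056.35
Landed cost = invoice 137453.29 + 22056.35 = 159509.64

Total landed cost: EUR 159509.64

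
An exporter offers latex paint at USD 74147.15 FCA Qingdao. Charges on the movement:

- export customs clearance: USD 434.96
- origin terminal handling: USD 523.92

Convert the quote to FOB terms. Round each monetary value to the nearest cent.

FOB price: USD 74671.07

Not relevant to the conversion: export clearance — on the seller under both FCA and FOB; already in the FCA price and stays in the FOB price.
From FCA to FOB, the seller additionally bears: origin terminal.
FOB price = 74147.15 + 523.92 = 74671.07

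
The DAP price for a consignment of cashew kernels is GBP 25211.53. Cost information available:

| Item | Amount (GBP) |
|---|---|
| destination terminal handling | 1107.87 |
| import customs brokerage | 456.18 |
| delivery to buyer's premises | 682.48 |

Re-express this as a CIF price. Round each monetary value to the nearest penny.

Not relevant to the conversion: brokerage — on the buyer under both terms; not part of either seller's price.
From DAP to CIF, the seller no longer bears: destination terminal, delivery.
CIF price = 25211.53 − 1107.87 − 682.48 = 23421.18

CIF price: GBP 23421.18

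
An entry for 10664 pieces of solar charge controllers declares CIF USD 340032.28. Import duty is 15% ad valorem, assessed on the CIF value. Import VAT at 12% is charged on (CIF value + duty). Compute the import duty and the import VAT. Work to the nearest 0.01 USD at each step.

Import duty = 340032.28 × 15% = 51004.84
VAT base = CIF + duty = 340032.28 + 51004.84 = 391037.12
Import VAT = 391037.12 × 12% = 46924.45

Import duty: USD 51004.84; import VAT: USD 46924.45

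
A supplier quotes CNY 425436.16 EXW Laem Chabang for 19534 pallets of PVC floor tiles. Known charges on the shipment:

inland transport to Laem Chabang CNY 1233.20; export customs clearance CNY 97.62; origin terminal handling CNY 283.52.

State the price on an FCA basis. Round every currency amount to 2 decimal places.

Not relevant to the conversion: origin terminal — on the buyer under both terms; not part of either seller's price.
From EXW to FCA, the seller additionally bears: inland to port, export clearance.
FCA price = 425436.16 + 1233.20 + 97.62 = 426766.98

FCA price: CNY 426766.98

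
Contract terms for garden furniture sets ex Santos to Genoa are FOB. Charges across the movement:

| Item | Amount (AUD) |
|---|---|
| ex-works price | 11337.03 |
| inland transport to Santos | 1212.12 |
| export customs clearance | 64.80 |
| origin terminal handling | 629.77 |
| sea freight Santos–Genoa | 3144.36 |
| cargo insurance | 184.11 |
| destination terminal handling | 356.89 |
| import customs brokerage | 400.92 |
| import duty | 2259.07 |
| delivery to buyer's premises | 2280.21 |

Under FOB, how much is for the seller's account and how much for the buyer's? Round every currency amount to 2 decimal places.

Seller: AUD 13243.72; buyer: AUD 8625.56

FOB: the seller bears costs until goods are on board at the origin port; the buyer bears freight, insurance and all costs thereafter.
Seller's account: goods 11337.03 + inland to port 1212.12 + export clearance 64.80 + origin terminal 629.77 = 13243.72
Buyer's account: freight 3144.36 + insurance 184.11 + destination terminal 356.89 + brokerage 400.92 + duty 2259.07 + delivery 2280.21 = 8625.56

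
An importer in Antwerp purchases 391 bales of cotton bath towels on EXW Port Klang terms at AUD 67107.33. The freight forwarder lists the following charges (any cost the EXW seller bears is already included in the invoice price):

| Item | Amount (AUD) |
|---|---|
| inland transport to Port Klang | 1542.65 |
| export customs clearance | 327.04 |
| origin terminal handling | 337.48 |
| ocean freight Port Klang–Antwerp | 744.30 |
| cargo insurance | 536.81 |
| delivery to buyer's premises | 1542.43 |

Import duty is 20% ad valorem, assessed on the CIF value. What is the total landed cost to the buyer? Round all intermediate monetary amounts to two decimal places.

EXW: the seller makes goods available at their premises; the buyer bears all onward costs.
CIF value = EXW price + inland to port + export clearance + origin terminal + freight + insurance = 67107.33 + 1542.65 + 327.04 + 337.48 + 744.30 + 536.81 = 70595.61
Import duty = 70595.61 × 20% = 14119.12
Buyer bears: inland to port 1542.65 + export clearance 327.04 + origin terminal 337.48 + freight 744.30 + insurance 536.81 + delivery 1542.43 + duty 14119.12 = 19149.83
Landed cost = invoice 67107.33 + 19149.83 = 86257.16

Total landed cost: AUD 86257.16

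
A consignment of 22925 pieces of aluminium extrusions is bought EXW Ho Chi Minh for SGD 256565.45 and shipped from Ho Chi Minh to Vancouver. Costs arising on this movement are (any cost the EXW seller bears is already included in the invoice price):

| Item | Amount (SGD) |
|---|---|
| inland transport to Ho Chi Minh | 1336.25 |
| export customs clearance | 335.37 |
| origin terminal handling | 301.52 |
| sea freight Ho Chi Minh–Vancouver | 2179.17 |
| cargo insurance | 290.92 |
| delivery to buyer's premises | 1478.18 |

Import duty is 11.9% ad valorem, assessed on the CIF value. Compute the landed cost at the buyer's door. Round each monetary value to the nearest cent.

Total landed cost: SGD 293546.89

EXW: the seller makes goods available at their premises; the buyer bears all onward costs.
CIF value = EXW price + inland to port + export clearance + origin terminal + freight + insurance = 256565.45 + 1336.25 + 335.37 + 301.52 + 2179.17 + 290.92 = 261008.68
Import duty = 261008.68 × 11.9% = 31060.03
Buyer bears: inland to port 1336.25 + export clearance 335.37 + origin terminal 301.52 + freight 2179.17 + insurance 290.92 + delivery 1478.18 + duty 31060.03 = 36981.44
Landed cost = invoice 256565.45 + 36981.44 = 293546.89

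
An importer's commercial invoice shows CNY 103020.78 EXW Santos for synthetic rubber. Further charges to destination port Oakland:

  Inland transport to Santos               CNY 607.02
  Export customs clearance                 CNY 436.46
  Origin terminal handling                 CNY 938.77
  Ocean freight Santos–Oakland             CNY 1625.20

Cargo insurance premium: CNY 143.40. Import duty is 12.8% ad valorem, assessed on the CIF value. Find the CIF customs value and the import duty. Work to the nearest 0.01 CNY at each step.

CIF value: CNY 106771.63; import duty: CNY 13666.77

CIF = EXW price + pre-shipment costs + freight + insurance
CIF = 103020.78 + 607.02 + 436.46 + 938.77 + 1625.20 + 143.40 = 106771.63
Import duty = 106771.63 × 12.8% = 13666.77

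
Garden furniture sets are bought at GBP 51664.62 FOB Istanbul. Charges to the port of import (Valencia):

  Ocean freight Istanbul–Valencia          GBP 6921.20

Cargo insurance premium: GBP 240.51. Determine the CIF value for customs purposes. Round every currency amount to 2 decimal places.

CIF value: GBP 58826.33

CIF = FOB price + freight + insurance
CIF = 51664.62 + 6921.20 + 240.51 = 58826.33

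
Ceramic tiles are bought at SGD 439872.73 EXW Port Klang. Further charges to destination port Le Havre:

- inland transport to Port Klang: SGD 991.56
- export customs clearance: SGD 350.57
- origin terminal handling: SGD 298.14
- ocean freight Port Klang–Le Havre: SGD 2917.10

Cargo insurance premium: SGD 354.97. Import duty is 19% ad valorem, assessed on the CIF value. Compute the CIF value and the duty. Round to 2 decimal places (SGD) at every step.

CIF value: SGD 444785.07; import duty: SGD 84509.16

CIF = EXW price + pre-shipment costs + freight + insurance
CIF = 439872.73 + 991.56 + 350.57 + 298.14 + 2917.10 + 354.97 = 444785.07
Import duty = 444785.07 × 19% = 84509.16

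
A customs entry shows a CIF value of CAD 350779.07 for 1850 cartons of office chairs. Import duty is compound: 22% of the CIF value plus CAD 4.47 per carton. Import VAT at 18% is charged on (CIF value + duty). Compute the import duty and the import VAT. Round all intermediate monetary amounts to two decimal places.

Import duty: CAD 85440.90; import VAT: CAD 78519.59

Ad valorem component: 350779.07 × 22% = 77171.40
Specific component: 1850 × 4.47 = 8269.50
Import duty = 77171.40 + 8269.50 = 85440.90
VAT base = CIF + duty = 350779.07 + 85440.90 = 436219.97
Import VAT = 436219.97 × 18% = 78519.59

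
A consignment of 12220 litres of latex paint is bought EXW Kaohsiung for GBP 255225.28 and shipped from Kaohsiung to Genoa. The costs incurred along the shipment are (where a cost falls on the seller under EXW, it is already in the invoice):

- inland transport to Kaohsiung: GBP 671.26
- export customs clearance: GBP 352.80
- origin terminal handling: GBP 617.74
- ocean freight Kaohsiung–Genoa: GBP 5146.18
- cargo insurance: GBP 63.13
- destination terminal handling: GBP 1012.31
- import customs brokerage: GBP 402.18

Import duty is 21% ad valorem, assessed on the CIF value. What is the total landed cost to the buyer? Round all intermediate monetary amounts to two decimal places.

EXW: the seller makes goods available at their premises; the buyer bears all onward costs.
CIF value = EXW price + inland to port + export clearance + origin terminal + freight + insurance = 255225.28 + 671.26 + 352.80 + 617.74 + 5146.18 + 63.13 = 262076.39
Import duty = 262076.39 × 21% = 55036.04
Buyer bears: inland to port 671.26 + export clearance 352.80 + origin terminal 617.74 + freight 5146.18 + insurance 63.13 + destination terminal 1012.31 + brokerage 402.18 + duty 55036.04 = 63301.64
Landed cost = invoice 255225.28 + 63301.64 = 318526.92

Total landed cost: GBP 318526.92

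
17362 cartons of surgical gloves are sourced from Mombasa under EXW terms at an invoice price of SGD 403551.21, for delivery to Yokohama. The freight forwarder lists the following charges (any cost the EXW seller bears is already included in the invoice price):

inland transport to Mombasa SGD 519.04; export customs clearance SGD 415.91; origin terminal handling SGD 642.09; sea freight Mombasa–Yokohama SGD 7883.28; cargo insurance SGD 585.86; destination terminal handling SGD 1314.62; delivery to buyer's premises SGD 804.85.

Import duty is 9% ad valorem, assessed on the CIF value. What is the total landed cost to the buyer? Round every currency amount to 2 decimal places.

Total landed cost: SGD 452940.63

EXW: the seller makes goods available at their premises; the buyer bears all onward costs.
CIF value = EXW price + inland to port + export clearance + origin terminal + freight + insurance = 403551.21 + 519.04 + 415.91 + 642.09 + 7883.28 + 585.86 = 413597.39
Import duty = 413597.39 × 9% = 37223.77
Buyer bears: inland to port 519.04 + export clearance 415.91 + origin terminal 642.09 + freight 7883.28 + insurance 585.86 + destination terminal 1314.62 + delivery 804.85 + duty 37223.77 = 49389.42
Landed cost = invoice 403551.21 + 49389.42 = 452940.63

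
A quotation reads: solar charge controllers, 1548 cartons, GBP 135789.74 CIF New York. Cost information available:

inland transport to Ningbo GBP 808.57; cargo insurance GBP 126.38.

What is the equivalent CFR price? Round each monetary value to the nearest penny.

CFR price: GBP 135663.36

Not relevant to the conversion: inland to port — on the seller under both CIF and CFR; already in the CIF price and stays in the CFR price.
From CIF to CFR, the seller no longer bears: insurance.
CFR price = 135789.74 − 126.38 = 135663.36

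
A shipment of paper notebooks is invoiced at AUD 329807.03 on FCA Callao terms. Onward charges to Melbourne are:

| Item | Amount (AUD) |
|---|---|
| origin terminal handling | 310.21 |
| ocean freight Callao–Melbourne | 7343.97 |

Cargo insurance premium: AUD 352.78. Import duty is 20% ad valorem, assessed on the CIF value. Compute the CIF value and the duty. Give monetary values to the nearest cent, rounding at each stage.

CIF = FCA price + pre-shipment costs + freight + insurance
CIF = 329807.03 + 310.21 + 7343.97 + 352.78 = 337813.99
Import duty = 337813.99 × 20% = 67562.80

CIF value: AUD 337813.99; import duty: AUD 67562.80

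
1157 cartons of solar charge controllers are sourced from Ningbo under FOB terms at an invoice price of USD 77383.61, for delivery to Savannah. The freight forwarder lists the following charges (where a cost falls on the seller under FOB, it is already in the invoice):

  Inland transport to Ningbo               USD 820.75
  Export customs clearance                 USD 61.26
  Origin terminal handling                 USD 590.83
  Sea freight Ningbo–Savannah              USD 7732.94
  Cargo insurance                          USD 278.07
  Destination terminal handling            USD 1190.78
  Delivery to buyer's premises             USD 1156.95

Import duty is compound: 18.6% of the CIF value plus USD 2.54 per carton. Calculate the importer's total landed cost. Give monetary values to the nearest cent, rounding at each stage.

FOB: the seller bears costs until goods are on board at the origin port; the buyer bears freight, insurance and all costs thereafter.
Already in the invoice (seller's account under FOB): inland to port, export clearance, origin terminal — exclude.
CIF value = FOB price + freight + insurance = 77383.61 + 7732.94 + 278.07 = 85394.62
Ad valorem component: 85394.62 × 18.6% = 15883.40
Specific component: 1157 × 2.54 = 2938.78
Import duty = 15883.40 + 2938.78 = 18822.18
Buyer bears: freight 7732.94 + insurance 278.07 + destination terminal 1190.78 + delivery 1156.95 + duty 18822.18 = 29180.92
Landed cost = invoice 77383.61 + 29180.92 = 106564.53

Total landed cost: USD 106564.53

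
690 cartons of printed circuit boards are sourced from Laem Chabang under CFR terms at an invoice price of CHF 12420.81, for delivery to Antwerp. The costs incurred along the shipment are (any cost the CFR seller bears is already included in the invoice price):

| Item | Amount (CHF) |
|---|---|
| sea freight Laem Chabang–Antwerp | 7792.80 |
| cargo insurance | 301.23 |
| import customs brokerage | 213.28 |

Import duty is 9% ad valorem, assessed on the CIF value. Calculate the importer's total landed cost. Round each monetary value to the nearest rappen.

Total landed cost: CHF 14080.30

CFR: the seller pays costs through ocean freight to the destination port, but not insurance.
Already in the invoice (seller's account under CFR): freight — exclude.
CIF value = CFR price + insurance = 12420.81 + 301.23 = 12722.04
Import duty = 12722.04 × 9% = 1144.98
Buyer bears: insurance 301.23 + brokerage 213.28 + duty 1144.98 = 1659.49
Landed cost = invoice 12420.81 + 1659.49 = 14080.30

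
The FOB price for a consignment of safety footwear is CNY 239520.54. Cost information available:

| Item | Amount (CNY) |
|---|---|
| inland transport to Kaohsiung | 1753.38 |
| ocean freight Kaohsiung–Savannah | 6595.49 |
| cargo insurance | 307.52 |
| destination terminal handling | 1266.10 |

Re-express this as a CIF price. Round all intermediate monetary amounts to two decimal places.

CIF price: CNY 246423.55

Not relevant to the conversion: inland to port — on the seller under both FOB and CIF; already in the FOB price and stays in the CIF price. destination terminal — on the buyer under both terms; not part of either seller's price.
From FOB to CIF, the seller additionally bears: freight, insurance.
CIF price = 239520.54 + 6595.49 + 307.52 = 246423.55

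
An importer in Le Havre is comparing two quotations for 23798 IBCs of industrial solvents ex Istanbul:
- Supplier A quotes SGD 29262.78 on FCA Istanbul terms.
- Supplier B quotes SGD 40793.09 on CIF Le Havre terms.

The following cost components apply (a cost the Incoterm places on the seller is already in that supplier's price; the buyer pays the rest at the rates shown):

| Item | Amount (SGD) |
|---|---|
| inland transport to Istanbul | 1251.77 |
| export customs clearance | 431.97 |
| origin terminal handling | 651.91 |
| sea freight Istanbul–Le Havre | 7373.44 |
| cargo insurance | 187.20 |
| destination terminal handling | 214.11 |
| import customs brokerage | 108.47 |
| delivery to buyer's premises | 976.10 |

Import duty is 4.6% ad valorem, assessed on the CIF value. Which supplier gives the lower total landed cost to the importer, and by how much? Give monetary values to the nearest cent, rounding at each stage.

Supplier A is cheaper by SGD 3470.37

Supplier A (FCA):
CIF value = FCA price + origin terminal + freight + insurance = 29262.78 + 651.91 + 7373.44 + 187.20 = 37475.33
Import duty = 37475.33 × 4.6% = 1723.87
Buyer bears (A): 651.91 + 7373.44 + 187.20 + 214.11 + 108.47 + 976.10 = 9511.23
Landed cost (A) = invoice 29262.78 + 9511.23 + duty 1723.87 = 40497.88
Supplier B (CIF):
The CIF price already equals the CIF value: 40793.09
Import duty = 40793.09 × 4.6% = 1876.48
Buyer bears (B): 214.11 + 108.47 + 976.10 = 1298.68
Landed cost (B) = invoice 40793.09 + 1298.68 + duty 1876.48 = 43968.25
Difference = |40497.88 − 43968.25| = 3470.37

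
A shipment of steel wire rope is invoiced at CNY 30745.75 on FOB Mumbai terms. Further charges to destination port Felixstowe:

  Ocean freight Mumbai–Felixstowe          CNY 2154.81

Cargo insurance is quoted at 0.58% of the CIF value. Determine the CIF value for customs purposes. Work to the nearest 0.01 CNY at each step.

CIF value: CNY 33092.50

Let C be the CIF value. C = FOB price + freight + 0.58% × C
C − 0.58% × C = 30745.75 + 2154.81
0.9942 × C = 32900.56
C = 32900.56 / 0.9942 = 33092.50
Insurance premium = 0.58% × 33092.50 = 191.94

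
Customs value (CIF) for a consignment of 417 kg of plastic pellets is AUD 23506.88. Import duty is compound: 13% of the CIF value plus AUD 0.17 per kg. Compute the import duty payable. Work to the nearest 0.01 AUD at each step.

Ad valorem component: 23506.88 × 13% = 3055.89
Specific component: 417 × 0.17 = 70.89
Import duty = 3055.89 + 70.89 = 3126.78

Import duty: AUD 3126.78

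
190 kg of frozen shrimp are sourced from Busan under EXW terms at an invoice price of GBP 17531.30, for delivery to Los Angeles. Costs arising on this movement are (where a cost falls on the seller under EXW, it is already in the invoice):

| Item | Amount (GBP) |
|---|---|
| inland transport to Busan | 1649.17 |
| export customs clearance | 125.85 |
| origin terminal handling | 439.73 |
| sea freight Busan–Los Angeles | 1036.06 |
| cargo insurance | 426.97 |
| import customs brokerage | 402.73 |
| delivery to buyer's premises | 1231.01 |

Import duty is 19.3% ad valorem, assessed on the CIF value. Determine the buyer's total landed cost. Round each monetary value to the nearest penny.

Total landed cost: GBP 26936.17

EXW: the seller makes goods available at their premises; the buyer bears all onward costs.
CIF value = EXW price + inland to port + export clearance + origin terminal + freight + insurance = 17531.30 + 1649.17 + 125.85 + 439.73 + 1036.06 + 426.97 = 21209.08
Import duty = 21209.08 × 19.3% = 4093.35
Buyer bears: inland to port 1649.17 + export clearance 125.85 + origin terminal 439.73 + freight 1036.06 + insurance 426.97 + brokerage 402.73 + delivery 1231.01 + duty 4093.35 = 9404.87
Landed cost = invoice 17531.30 + 9404.87 = 26936.17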